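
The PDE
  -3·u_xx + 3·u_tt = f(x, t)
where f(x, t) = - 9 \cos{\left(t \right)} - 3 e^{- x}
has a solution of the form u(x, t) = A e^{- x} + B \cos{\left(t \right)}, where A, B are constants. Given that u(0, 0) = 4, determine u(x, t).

Substitute the ansatz u = A e^{- x} + B \cos{\left(t \right)} into the left-hand side.
Derivatives of the ansatz:
  u_xx = A e^{- x}
  u_tt = - B \cos{\left(t \right)}
Term by term:
  -3·u_xx = - 3 A e^{- x}
  3·u_tt = - 3 B \cos{\left(t \right)}
So the left-hand side equals
  - 3 A e^{- x} - 3 B \cos{\left(t \right)}
This must equal f(x, t) = - 9 \cos{\left(t \right)} - 3 e^{- x} identically.
Matching coefficients of the independent functions:
  [e^{- x}]:  - 3 A = -3
  [\cos{\left(t \right)}]:  - 3 B = -9
Solving: A = 1, B = 3.
Check against the point condition:
  u(0, 0) = 4  ⟹  A + B = 4  ✓
Hence u(x, t) = 3 \cos{\left(t \right)} + e^{- x}.

Answer: u(x, t) = 3 \cos{\left(t \right)} + e^{- x}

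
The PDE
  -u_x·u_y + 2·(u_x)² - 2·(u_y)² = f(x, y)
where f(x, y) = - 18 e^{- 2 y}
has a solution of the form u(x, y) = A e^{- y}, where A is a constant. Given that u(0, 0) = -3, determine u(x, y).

Substitute the ansatz u = A e^{- y} into the left-hand side.
Derivatives of the ansatz:
  u_x = 0
  u_y = - A e^{- y}
Term by term:
  -u_x·u_y = 0
  2·(u_x)² = 0
  -2·(u_y)² = - 2 A^{2} e^{- 2 y}
So the left-hand side equals
  - 2 A^{2} e^{- 2 y}
This must equal f(x, y) = - 18 e^{- 2 y} identically.
Matching coefficients of the independent functions:
  [e^{- 2 y}]:  - 2 A^{2} = -18
These equations allow (A) = (-3) or (3).
Impose the point condition(s):
  u(0, 0) = -3  ⟹  A = -3
Only A = -3 satisfies everything.
Hence u(x, y) = - 3 e^{- y}.

Answer: u(x, y) = - 3 e^{- y}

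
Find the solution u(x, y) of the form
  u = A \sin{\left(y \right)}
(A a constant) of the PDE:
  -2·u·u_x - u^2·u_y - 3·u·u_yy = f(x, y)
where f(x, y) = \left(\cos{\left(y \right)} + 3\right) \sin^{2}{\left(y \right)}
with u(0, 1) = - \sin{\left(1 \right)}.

Substitute the ansatz u = A \sin{\left(y \right)} into the left-hand side.
Derivatives of the ansatz:
  u_x = 0
  u_y = A \cos{\left(y \right)}
  u_yy = - A \sin{\left(y \right)}
Term by term:
  -2·u·u_x = 0
  -u^2·u_y = - A^{3} \sin^{2}{\left(y \right)} \cos{\left(y \right)}
  -3·u·u_yy = 3 A^{2} \sin^{2}{\left(y \right)}
So the left-hand side equals
  - A^{3} \sin^{2}{\left(y \right)} \cos{\left(y \right)} + 3 A^{2} \sin^{2}{\left(y \right)}
This must equal f(x, y) identically; expanded, f = \sin^{2}{\left(y \right)} \cos{\left(y \right)} + 3 \sin^{2}{\left(y \right)}.
Matching coefficients of the independent functions:
  [\sin^{2}{\left(y \right)} \cos{\left(y \right)}]:  - A^{3} = 1
  [\sin^{2}{\left(y \right)}]:  3 A^{2} = 3
Solving: A = -1.
Check against the point condition:
  u(0, 1) = - \sin{\left(1 \right)}  ⟹  A \sin{\left(1 \right)} = - \sin{\left(1 \right)}  ✓
Hence u(x, y) = - \sin{\left(y \right)}.

Answer: u(x, y) = - \sin{\left(y \right)}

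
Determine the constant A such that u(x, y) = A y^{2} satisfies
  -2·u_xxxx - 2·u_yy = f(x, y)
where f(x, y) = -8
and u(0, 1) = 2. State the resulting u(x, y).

Answer: u(x, y) = 2 y^{2}

Derivation:
Substitute the ansatz u = A y^{2} into the left-hand side.
Derivatives of the ansatz:
  u_xxxx = 0
  u_yy = 2 A
Term by term:
  -2·u_xxxx = 0
  -2·u_yy = - 4 A
So the left-hand side equals
  - 4 A
This must equal f(x, y) = -8 identically.
Matching coefficients of the independent functions:
  [constant term]:  - 4 A = -8
Solving: A = 2.
Check against the point condition:
  u(0, 1) = 2  ⟹  A = 2  ✓
Hence u(x, y) = 2 y^{2}.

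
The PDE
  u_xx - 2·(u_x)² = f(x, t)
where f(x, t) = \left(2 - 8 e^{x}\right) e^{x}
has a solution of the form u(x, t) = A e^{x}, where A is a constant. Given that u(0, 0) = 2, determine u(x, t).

Substitute the ansatz u = A e^{x} into the left-hand side.
Derivatives of the ansatz:
  u_xx = A e^{x}
  u_x = A e^{x}
Term by term:
  u_xx = A e^{x}
  -2·(u_x)² = - 2 A^{2} e^{2 x}
So the left-hand side equals
  - 2 A^{2} e^{2 x} + A e^{x}
This must equal f(x, t) identically; expanded, f = - 8 e^{2 x} + 2 e^{x}.
Matching coefficients of the independent functions:
  [e^{x}]:  A = 2
  [e^{2 x}]:  - 2 A^{2} = -8
Solving: A = 2.
Check against the point condition:
  u(0, 0) = 2  ⟹  A = 2  ✓
Hence u(x, t) = 2 e^{x}.

Answer: u(x, t) = 2 e^{x}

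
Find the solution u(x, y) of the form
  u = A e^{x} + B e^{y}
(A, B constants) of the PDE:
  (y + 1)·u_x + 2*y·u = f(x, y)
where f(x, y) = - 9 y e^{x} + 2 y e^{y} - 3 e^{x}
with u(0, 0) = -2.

Substitute the ansatz u = A e^{x} + B e^{y} into the left-hand side.
Derivatives of the ansatz:
  u_x = A e^{x}
Term by term:
  (y + 1)·u_x = A y e^{x} + A e^{x}
  2*y·u = 2 A y e^{x} + 2 B y e^{y}
So the left-hand side equals
  3 A y e^{x} + A e^{x} + 2 B y e^{y}
This must equal f(x, y) = - 9 y e^{x} + 2 y e^{y} - 3 e^{x} identically.
Matching coefficients of the independent functions:
  [y e^{x}]:  3 A = -9
  [y e^{y}]:  2 B = 2
  [e^{x}]:  A = -3
Solving: A = -3, B = 1.
Check against the point condition:
  u(0, 0) = -2  ⟹  A + B = -2  ✓
Hence u(x, y) = - 3 e^{x} + e^{y}.

Answer: u(x, y) = - 3 e^{x} + e^{y}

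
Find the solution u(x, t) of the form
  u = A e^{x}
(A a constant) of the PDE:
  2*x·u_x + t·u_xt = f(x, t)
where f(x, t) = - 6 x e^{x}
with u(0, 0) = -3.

Substitute the ansatz u = A e^{x} into the left-hand side.
Derivatives of the ansatz:
  u_x = A e^{x}
  u_xt = 0
Term by term:
  2*x·u_x = 2 A x e^{x}
  t·u_xt = 0
So the left-hand side equals
  2 A x e^{x}
This must equal f(x, t) = - 6 x e^{x} identically.
Matching coefficients of the independent functions:
  [x e^{x}]:  2 A = -6
Solving: A = -3.
Check against the point condition:
  u(0, 0) = -3  ⟹  A = -3  ✓
Hence u(x, t) = - 3 e^{x}.

Answer: u(x, t) = - 3 e^{x}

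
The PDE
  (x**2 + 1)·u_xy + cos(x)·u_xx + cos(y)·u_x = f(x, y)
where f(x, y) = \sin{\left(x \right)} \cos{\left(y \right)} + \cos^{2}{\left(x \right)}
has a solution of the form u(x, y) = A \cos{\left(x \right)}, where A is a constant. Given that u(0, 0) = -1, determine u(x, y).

Substitute the ansatz u = A \cos{\left(x \right)} into the left-hand side.
Derivatives of the ansatz:
  u_xy = 0
  u_xx = - A \cos{\left(x \right)}
  u_x = - A \sin{\left(x \right)}
Term by term:
  (x**2 + 1)·u_xy = 0
  cos(x)·u_xx = - A \cos^{2}{\left(x \right)}
  cos(y)·u_x = - A \sin{\left(x \right)} \cos{\left(y \right)}
So the left-hand side equals
  - A \sin{\left(x \right)} \cos{\left(y \right)} - A \cos^{2}{\left(x \right)}
This must equal f(x, y) = \sin{\left(x \right)} \cos{\left(y \right)} + \cos^{2}{\left(x \right)} identically.
Matching coefficients of the independent functions:
  [\sin{\left(x \right)} \cos{\left(y \right)}, \cos^{2}{\left(x \right)}]:  - A = 1
Solving: A = -1.
Check against the point condition:
  u(0, 0) = -1  ⟹  A = -1  ✓
Hence u(x, y) = - \cos{\left(x \right)}.

Answer: u(x, y) = - \cos{\left(x \right)}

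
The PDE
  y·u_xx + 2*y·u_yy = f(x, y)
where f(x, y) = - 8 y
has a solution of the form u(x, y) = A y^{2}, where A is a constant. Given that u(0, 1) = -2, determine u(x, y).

Answer: u(x, y) = - 2 y^{2}

Derivation:
Substitute the ansatz u = A y^{2} into the left-hand side.
Derivatives of the ansatz:
  u_xx = 0
  u_yy = 2 A
Term by term:
  y·u_xx = 0
  2*y·u_yy = 4 A y
So the left-hand side equals
  4 A y
This must equal f(x, y) = - 8 y identically.
Matching coefficients of the independent functions:
  [y]:  4 A = -8
Solving: A = -2.
Check against the point condition:
  u(0, 1) = -2  ⟹  A = -2  ✓
Hence u(x, y) = - 2 y^{2}.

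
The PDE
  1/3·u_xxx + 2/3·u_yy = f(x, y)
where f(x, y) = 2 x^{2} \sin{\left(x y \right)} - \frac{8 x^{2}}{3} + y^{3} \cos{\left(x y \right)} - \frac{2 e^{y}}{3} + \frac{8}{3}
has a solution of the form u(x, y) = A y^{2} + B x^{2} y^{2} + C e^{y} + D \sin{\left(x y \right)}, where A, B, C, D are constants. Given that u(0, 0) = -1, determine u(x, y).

Substitute the ansatz u = A y^{2} + B x^{2} y^{2} + C e^{y} + D \sin{\left(x y \right)} into the left-hand side.
Derivatives of the ansatz:
  u_xxx = - D y^{3} \cos{\left(x y \right)}
  u_yy = 2 A + 2 B x^{2} + C e^{y} - D x^{2} \sin{\left(x y \right)}
Term by term:
  1/3·u_xxx = - \frac{D y^{3} \cos{\left(x y \right)}}{3}
  2/3·u_yy = \frac{4 A}{3} + \frac{4 B x^{2}}{3} + \frac{2 C e^{y}}{3} - \frac{2 D x^{2} \sin{\left(x y \right)}}{3}
So the left-hand side equals
  \frac{4 A}{3} + \frac{4 B x^{2}}{3} + \frac{2 C e^{y}}{3} - \frac{2 D x^{2} \sin{\left(x y \right)}}{3} - \frac{D y^{3} \cos{\left(x y \right)}}{3}
This must equal f(x, y) = 2 x^{2} \sin{\left(x y \right)} - \frac{8 x^{2}}{3} + y^{3} \cos{\left(x y \right)} - \frac{2 e^{y}}{3} + \frac{8}{3} identically.
Matching coefficients of the independent functions:
  [constant term]:  \frac{4 A}{3} = \frac{8}{3}
  [x^{2}]:  \frac{4 B}{3} = - \frac{8}{3}
  [x^{2} \sin{\left(x y \right)}]:  - \frac{2 D}{3} = 2
  [y^{3} \cos{\left(x y \right)}]:  - \frac{D}{3} = 1
  [e^{y}]:  \frac{2 C}{3} = - \frac{2}{3}
Solving: A = 2, B = -2, C = -1, D = -3.
Check against the point condition:
  u(0, 0) = -1  ⟹  C = -1  ✓
Hence u(x, y) = - 2 x^{2} y^{2} + 2 y^{2} - e^{y} - 3 \sin{\left(x y \right)}.

Answer: u(x, y) = - 2 x^{2} y^{2} + 2 y^{2} - e^{y} - 3 \sin{\left(x y \right)}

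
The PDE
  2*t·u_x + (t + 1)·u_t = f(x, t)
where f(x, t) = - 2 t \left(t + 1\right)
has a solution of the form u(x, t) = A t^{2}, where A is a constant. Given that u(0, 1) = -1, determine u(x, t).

Substitute the ansatz u = A t^{2} into the left-hand side.
Derivatives of the ansatz:
  u_x = 0
  u_t = 2 A t
Term by term:
  2*t·u_x = 0
  (t + 1)·u_t = 2 A t^{2} + 2 A t
So the left-hand side equals
  2 A t^{2} + 2 A t
This must equal f(x, t) identically; expanded, f = - 2 t^{2} - 2 t.
Matching coefficients of the independent functions:
  [t, t^{2}]:  2 A = -2
Solving: A = -1.
Check against the point condition:
  u(0, 1) = -1  ⟹  A = -1  ✓
Hence u(x, t) = - t^{2}.

Answer: u(x, t) = - t^{2}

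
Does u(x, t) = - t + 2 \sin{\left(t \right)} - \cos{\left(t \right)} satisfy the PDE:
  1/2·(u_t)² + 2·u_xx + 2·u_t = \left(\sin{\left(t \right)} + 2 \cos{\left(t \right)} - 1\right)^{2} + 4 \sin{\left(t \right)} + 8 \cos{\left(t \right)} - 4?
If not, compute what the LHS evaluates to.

Evaluate each term of the left-hand side for u = - t + 2 \sin{\left(t \right)} - \cos{\left(t \right)}.
Derivatives:
  u_t = \sin{\left(t \right)} + 2 \cos{\left(t \right)} - 1
  u_xx = 0
Terms:
  1/2·(u_t)² = \frac{\left(\sin{\left(t \right)} + 2 \cos{\left(t \right)} - 1\right)^{2}}{2}
  2·u_xx = 0
  2·u_t = 2 \sin{\left(t \right)} + 4 \cos{\left(t \right)} - 2
Sum: LHS = \frac{\left(\sin{\left(t \right)} + 2 \cos{\left(t \right)} - 1\right)^{2}}{2} + 2 \sin{\left(t \right)} + 4 \cos{\left(t \right)} - 2
Given right-hand side: \left(\sin{\left(t \right)} + 2 \cos{\left(t \right)} - 1\right)^{2} + 4 \sin{\left(t \right)} + 8 \cos{\left(t \right)} - 4. Difference LHS − RHS = - \frac{\left(\sin{\left(t \right)} + 2 \cos{\left(t \right)} - 1\right)^{2}}{2} - 2 \sin{\left(t \right)} - 4 \cos{\left(t \right)} + 2 ≠ 0, so u is not a solution.

Answer: No, the LHS evaluates to \frac{\left(\sin{\left(t \right)} + 2 \cos{\left(t \right)} - 1\right)^{2}}{2} + 2 \sin{\left(t \right)} + 4 \cos{\left(t \right)} - 2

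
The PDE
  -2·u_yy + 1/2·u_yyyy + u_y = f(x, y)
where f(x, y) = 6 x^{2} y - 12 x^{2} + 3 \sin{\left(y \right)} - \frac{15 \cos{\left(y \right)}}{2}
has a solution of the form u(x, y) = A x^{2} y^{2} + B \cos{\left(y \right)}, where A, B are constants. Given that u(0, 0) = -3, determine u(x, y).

Answer: u(x, y) = 3 x^{2} y^{2} - 3 \cos{\left(y \right)}

Derivation:
Substitute the ansatz u = A x^{2} y^{2} + B \cos{\left(y \right)} into the left-hand side.
Derivatives of the ansatz:
  u_yy = 2 A x^{2} - B \cos{\left(y \right)}
  u_yyyy = B \cos{\left(y \right)}
  u_y = 2 A x^{2} y - B \sin{\left(y \right)}
Term by term:
  -2·u_yy = - 4 A x^{2} + 2 B \cos{\left(y \right)}
  1/2·u_yyyy = \frac{B \cos{\left(y \right)}}{2}
  u_y = 2 A x^{2} y - B \sin{\left(y \right)}
So the left-hand side equals
  2 A x^{2} y - 4 A x^{2} - B \sin{\left(y \right)} + \frac{5 B \cos{\left(y \right)}}{2}
This must equal f(x, y) = 6 x^{2} y - 12 x^{2} + 3 \sin{\left(y \right)} - \frac{15 \cos{\left(y \right)}}{2} identically.
Matching coefficients of the independent functions:
  [x^{2}]:  - 4 A = -12
  [x^{2} y]:  2 A = 6
  [\sin{\left(y \right)}]:  - B = 3
  [\cos{\left(y \right)}]:  \frac{5 B}{2} = - \frac{15}{2}
Solving: A = 3, B = -3.
Check against the point condition:
  u(0, 0) = -3  ⟹  B = -3  ✓
Hence u(x, y) = 3 x^{2} y^{2} - 3 \cos{\left(y \right)}.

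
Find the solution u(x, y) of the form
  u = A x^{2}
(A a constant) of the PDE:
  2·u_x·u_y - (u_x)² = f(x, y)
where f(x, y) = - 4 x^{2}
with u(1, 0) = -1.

Answer: u(x, y) = - x^{2}

Derivation:
Substitute the ansatz u = A x^{2} into the left-hand side.
Derivatives of the ansatz:
  u_x = 2 A x
  u_y = 0
Term by term:
  2·u_x·u_y = 0
  -(u_x)² = - 4 A^{2} x^{2}
So the left-hand side equals
  - 4 A^{2} x^{2}
This must equal f(x, y) = - 4 x^{2} identically.
Matching coefficients of the independent functions:
  [x^{2}]:  - 4 A^{2} = -4
These equations allow (A) = (-1) or (1).
Impose the point condition(s):
  u(1, 0) = -1  ⟹  A = -1
Only A = -1 satisfies everything.
Hence u(x, y) = - x^{2}.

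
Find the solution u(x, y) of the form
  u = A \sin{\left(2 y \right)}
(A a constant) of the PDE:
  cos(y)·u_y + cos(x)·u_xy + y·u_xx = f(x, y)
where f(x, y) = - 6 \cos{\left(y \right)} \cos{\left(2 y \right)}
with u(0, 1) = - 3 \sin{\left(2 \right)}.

Substitute the ansatz u = A \sin{\left(2 y \right)} into the left-hand side.
Derivatives of the ansatz:
  u_y = 2 A \cos{\left(2 y \right)}
  u_xy = 0
  u_xx = 0
Term by term:
  cos(y)·u_y = 2 A \cos{\left(y \right)} \cos{\left(2 y \right)}
  cos(x)·u_xy = 0
  y·u_xx = 0
So the left-hand side equals
  2 A \cos{\left(y \right)} \cos{\left(2 y \right)}
This must equal f(x, y) = - 6 \cos{\left(y \right)} \cos{\left(2 y \right)} identically.
Matching coefficients of the independent functions:
  [\cos{\left(y \right)} \cos{\left(2 y \right)}]:  2 A = -6
Solving: A = -3.
Check against the point condition:
  u(0, 1) = - 3 \sin{\left(2 \right)}  ⟹  A \sin{\left(2 \right)} = - 3 \sin{\left(2 \right)}  ✓
Hence u(x, y) = - 3 \sin{\left(2 y \right)}.

Answer: u(x, y) = - 3 \sin{\left(2 y \right)}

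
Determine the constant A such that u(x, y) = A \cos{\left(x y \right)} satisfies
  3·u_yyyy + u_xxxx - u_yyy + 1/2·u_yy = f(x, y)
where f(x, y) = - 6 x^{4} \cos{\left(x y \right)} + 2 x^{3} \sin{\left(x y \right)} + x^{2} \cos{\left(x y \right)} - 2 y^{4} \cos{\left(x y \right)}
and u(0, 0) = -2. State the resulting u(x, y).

Substitute the ansatz u = A \cos{\left(x y \right)} into the left-hand side.
Derivatives of the ansatz:
  u_yyyy = A x^{4} \cos{\left(x y \right)}
  u_xxxx = A y^{4} \cos{\left(x y \right)}
  u_yyy = A x^{3} \sin{\left(x y \right)}
  u_yy = - A x^{2} \cos{\left(x y \right)}
Term by term:
  3·u_yyyy = 3 A x^{4} \cos{\left(x y \right)}
  u_xxxx = A y^{4} \cos{\left(x y \right)}
  -u_yyy = - A x^{3} \sin{\left(x y \right)}
  1/2·u_yy = - \frac{A x^{2} \cos{\left(x y \right)}}{2}
So the left-hand side equals
  3 A x^{4} \cos{\left(x y \right)} - A x^{3} \sin{\left(x y \right)} - \frac{A x^{2} \cos{\left(x y \right)}}{2} + A y^{4} \cos{\left(x y \right)}
This must equal f(x, y) = - 6 x^{4} \cos{\left(x y \right)} + 2 x^{3} \sin{\left(x y \right)} + x^{2} \cos{\left(x y \right)} - 2 y^{4} \cos{\left(x y \right)} identically.
Matching coefficients of the independent functions:
  [x^{2} \cos{\left(x y \right)}]:  - \frac{A}{2} = 1
  [x^{3} \sin{\left(x y \right)}]:  - A = 2
  [x^{4} \cos{\left(x y \right)}]:  3 A = -6
  [y^{4} \cos{\left(x y \right)}]:  A = -2
Solving: A = -2.
Check against the point condition:
  u(0, 0) = -2  ⟹  A = -2  ✓
Hence u(x, y) = - 2 \cos{\left(x y \right)}.

Answer: u(x, y) = - 2 \cos{\left(x y \right)}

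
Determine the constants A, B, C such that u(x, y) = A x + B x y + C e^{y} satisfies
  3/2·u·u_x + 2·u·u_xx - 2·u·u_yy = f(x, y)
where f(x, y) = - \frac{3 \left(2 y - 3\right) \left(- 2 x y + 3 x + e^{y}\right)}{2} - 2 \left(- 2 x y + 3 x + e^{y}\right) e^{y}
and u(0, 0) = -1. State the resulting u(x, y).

Substitute the ansatz u = A x + B x y + C e^{y} into the left-hand side.
Derivatives of the ansatz:
  u_x = A + B y
  u_xx = 0
  u_yy = C e^{y}
Term by term:
  3/2·u·u_x = \frac{3 A^{2} x}{2} + 3 A B x y + \frac{3 A C e^{y}}{2} + \frac{3 B^{2} x y^{2}}{2} + \frac{3 B C y e^{y}}{2}
  2·u·u_xx = 0
  -2·u·u_yy = - 2 A C x e^{y} - 2 B C x y e^{y} - 2 C^{2} e^{2 y}
So the left-hand side equals
  \frac{3 A^{2} x}{2} + 3 A B x y - 2 A C x e^{y} + \frac{3 A C e^{y}}{2} + \frac{3 B^{2} x y^{2}}{2} - 2 B C x y e^{y} + \frac{3 B C y e^{y}}{2} - 2 C^{2} e^{2 y}
This must equal f(x, y) identically; expanded, f = 6 x y^{2} + 4 x y e^{y} - 18 x y - 6 x e^{y} + \frac{27 x}{2} - 3 y e^{y} - 2 e^{2 y} + \frac{9 e^{y}}{2}.
Matching coefficients of the independent functions:
  [x]:  \frac{3 A^{2}}{2} = \frac{27}{2}
  [x y]:  3 A B = -18
  [x y^{2}]:  \frac{3 B^{2}}{2} = 6
  [x e^{y}]:  - 2 A C = -6
  [y e^{y}]:  \frac{3 B C}{2} = -3
  [x y e^{y}]:  - 2 B C = 4
  [e^{y}]:  \frac{3 A C}{2} = \frac{9}{2}
  [e^{2 y}]:  - 2 C^{2} = -2
These equations allow (A, B, C) = (-3, 2, -1) or (3, -2, 1).
Impose the point condition(s):
  u(0, 0) = -1  ⟹  C = -1
Only A = -3, B = 2, C = -1 satisfies everything.
Hence u(x, y) = 2 x y - 3 x - e^{y}.

Answer: u(x, y) = 2 x y - 3 x - e^{y}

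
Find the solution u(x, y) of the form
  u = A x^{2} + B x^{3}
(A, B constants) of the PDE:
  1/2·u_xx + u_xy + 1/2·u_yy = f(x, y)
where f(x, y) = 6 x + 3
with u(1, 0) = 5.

Substitute the ansatz u = A x^{2} + B x^{3} into the left-hand side.
Derivatives of the ansatz:
  u_xx = 2 A + 6 B x
  u_xy = 0
  u_yy = 0
Term by term:
  1/2·u_xx = A + 3 B x
  u_xy = 0
  1/2·u_yy = 0
So the left-hand side equals
  A + 3 B x
This must equal f(x, y) = 6 x + 3 identically.
Matching coefficients of the independent functions:
  [constant term]:  A = 3
  [x]:  3 B = 6
Solving: A = 3, B = 2.
Check against the point condition:
  u(1, 0) = 5  ⟹  A + B = 5  ✓
Hence u(x, y) = 2 x^{3} + 3 x^{2}.

Answer: u(x, y) = 2 x^{3} + 3 x^{2}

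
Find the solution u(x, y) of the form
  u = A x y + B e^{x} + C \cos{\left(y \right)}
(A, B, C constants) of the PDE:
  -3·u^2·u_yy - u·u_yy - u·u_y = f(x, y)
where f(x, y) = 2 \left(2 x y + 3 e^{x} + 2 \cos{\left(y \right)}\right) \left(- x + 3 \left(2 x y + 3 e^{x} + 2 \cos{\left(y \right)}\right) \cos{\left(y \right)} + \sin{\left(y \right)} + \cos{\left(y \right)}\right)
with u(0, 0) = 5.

Answer: u(x, y) = 2 x y + 3 e^{x} + 2 \cos{\left(y \right)}

Derivation:
Substitute the ansatz u = A x y + B e^{x} + C \cos{\left(y \right)} into the left-hand side.
Derivatives of the ansatz:
  u_yy = - C \cos{\left(y \right)}
  u_y = A x - C \sin{\left(y \right)}
Term by term:
  -3·u^2·u_yy = 3 A^{2} C x^{2} y^{2} \cos{\left(y \right)} + 6 A B C x y e^{x} \cos{\left(y \right)} + 6 A C^{2} x y \cos^{2}{\left(y \right)} + 3 B^{2} C e^{2 x} \cos{\left(y \right)} + 6 B C^{2} e^{x} \cos^{2}{\left(y \right)} + 3 C^{3} \cos^{3}{\left(y \right)}
  -u·u_yy = A C x y \cos{\left(y \right)} + B C e^{x} \cos{\left(y \right)} + C^{2} \cos^{2}{\left(y \right)}
  -u·u_y = - A^{2} x^{2} y - A B x e^{x} + A C x y \sin{\left(y \right)} - A C x \cos{\left(y \right)} + B C e^{x} \sin{\left(y \right)} + C^{2} \sin{\left(y \right)} \cos{\left(y \right)}
So the left-hand side equals
  3 A^{2} C x^{2} y^{2} \cos{\left(y \right)} - A^{2} x^{2} y + 6 A B C x y e^{x} \cos{\left(y \right)} - A B x e^{x} + 6 A C^{2} x y \cos^{2}{\left(y \right)} + A C x y \sin{\left(y \right)} + A C x y \cos{\left(y \right)} - A C x \cos{\left(y \right)} + 3 B^{2} C e^{2 x} \cos{\left(y \right)} + 6 B C^{2} e^{x} \cos^{2}{\left(y \right)} + B C e^{x} \sin{\left(y \right)} + B C e^{x} \cos{\left(y \right)} + 3 C^{3} \cos^{3}{\left(y \right)} + C^{2} \sin{\left(y \right)} \cos{\left(y \right)} + C^{2} \cos^{2}{\left(y \right)}
This must equal f(x, y) identically; expanded, f = 24 x^{2} y^{2} \cos{\left(y \right)} - 4 x^{2} y + 72 x y e^{x} \cos{\left(y \right)} + 4 x y \sin{\left(y \right)} + 48 x y \cos^{2}{\left(y \right)} + 4 x y \cos{\left(y \right)} - 6 x e^{x} - 4 x \cos{\left(y \right)} + 54 e^{2 x} \cos{\left(y \right)} + 6 e^{x} \sin{\left(y \right)} + 72 e^{x} \cos^{2}{\left(y \right)} + 6 e^{x} \cos{\left(y \right)} + 4 \sin{\left(y \right)} \cos{\left(y \right)} + 24 \cos^{3}{\left(y \right)} + 4 \cos^{2}{\left(y \right)}.
Matching coefficients of the independent functions:
(each divided by its leading coefficient; functions giving the same equation are listed together)
  [x e^{x}]:  A B - 6 = 0
  [x \cos{\left(y \right)}, x y \sin{\left(y \right)}, x y \cos{\left(y \right)}]:  A C - 4 = 0
  [x^{2} y]:  A^{2} - 4 = 0
  [e^{x} \sin{\left(y \right)}, e^{x} \cos{\left(y \right)}]:  B C - 6 = 0
  [e^{x} \cos^{2}{\left(y \right)}]:  B C^{2} - 12 = 0
  [e^{2 x} \cos{\left(y \right)}]:  B^{2} C - 18 = 0
  [\sin{\left(y \right)} \cos{\left(y \right)}, \cos^{2}{\left(y \right)}]:  C^{2} - 4 = 0
  [x y \cos^{2}{\left(y \right)}]:  A C^{2} - 8 = 0
  [x^{2} y^{2} \cos{\left(y \right)}]:  A^{2} C - 8 = 0
  [x y e^{x} \cos{\left(y \right)}]:  A B C - 12 = 0
  [\cos^{3}{\left(y \right)}]:  C^{3} - 8 = 0
Solving: A = 2, B = 3, C = 2.
Check against the point condition:
  u(0, 0) = 5  ⟹  B + C = 5  ✓
Hence u(x, y) = 2 x y + 3 e^{x} + 2 \cos{\left(y \right)}.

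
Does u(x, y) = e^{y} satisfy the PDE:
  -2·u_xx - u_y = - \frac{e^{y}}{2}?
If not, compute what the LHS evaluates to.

Answer: No, the LHS evaluates to - e^{y}

Derivation:
Evaluate each term of the left-hand side for u = e^{y}.
Derivatives:
  u_xx = 0
  u_y = e^{y}
Terms:
  -2·u_xx = 0
  -u_y = - e^{y}
Sum: LHS = - e^{y}
Given right-hand side: - \frac{e^{y}}{2}. Difference LHS − RHS = - \frac{e^{y}}{2} ≠ 0, so u is not a solution.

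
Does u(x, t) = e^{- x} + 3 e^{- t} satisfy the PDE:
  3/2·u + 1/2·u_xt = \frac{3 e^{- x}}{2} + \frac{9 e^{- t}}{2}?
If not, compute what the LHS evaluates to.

Answer: Yes

Derivation:
Evaluate each term of the left-hand side for u = e^{- x} + 3 e^{- t}.
Derivatives:
  u_xt = 0
Terms:
  3/2·u = \frac{3 e^{- x}}{2} + \frac{9 e^{- t}}{2}
  1/2·u_xt = 0
Sum: LHS = \frac{3 e^{- x}}{2} + \frac{9 e^{- t}}{2}
This is exactly the given right-hand side, so u is a solution.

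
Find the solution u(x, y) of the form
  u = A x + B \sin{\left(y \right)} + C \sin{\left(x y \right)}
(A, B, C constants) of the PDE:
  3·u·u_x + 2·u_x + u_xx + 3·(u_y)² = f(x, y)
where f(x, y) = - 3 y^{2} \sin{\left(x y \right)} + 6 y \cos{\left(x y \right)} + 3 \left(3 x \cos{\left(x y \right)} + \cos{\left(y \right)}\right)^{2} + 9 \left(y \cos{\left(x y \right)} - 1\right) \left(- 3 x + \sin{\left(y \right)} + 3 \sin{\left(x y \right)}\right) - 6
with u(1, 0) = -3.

Substitute the ansatz u = A x + B \sin{\left(y \right)} + C \sin{\left(x y \right)} into the left-hand side.
Derivatives of the ansatz:
  u_x = A + C y \cos{\left(x y \right)}
  u_xx = - C y^{2} \sin{\left(x y \right)}
  u_y = B \cos{\left(y \right)} + C x \cos{\left(x y \right)}
Term by term:
  3·u·u_x = 3 A^{2} x + 3 A B \sin{\left(y \right)} + 3 A C x y \cos{\left(x y \right)} + 3 A C \sin{\left(x y \right)} + 3 B C y \sin{\left(y \right)} \cos{\left(x y \right)} + 3 C^{2} y \sin{\left(x y \right)} \cos{\left(x y \right)}
  2·u_x = 2 A + 2 C y \cos{\left(x y \right)}
  u_xx = - C y^{2} \sin{\left(x y \right)}
  3·(u_y)² = 3 B^{2} \cos^{2}{\left(y \right)} + 6 B C x \cos{\left(y \right)} \cos{\left(x y \right)} + 3 C^{2} x^{2} \cos^{2}{\left(x y \right)}
So the left-hand side equals
  3 A^{2} x + 3 A B \sin{\left(y \right)} + 3 A C x y \cos{\left(x y \right)} + 3 A C \sin{\left(x y \right)} + 2 A + 3 B^{2} \cos^{2}{\left(y \right)} + 6 B C x \cos{\left(y \right)} \cos{\left(x y \right)} + 3 B C y \sin{\left(y \right)} \cos{\left(x y \right)} + 3 C^{2} x^{2} \cos^{2}{\left(x y \right)} + 3 C^{2} y \sin{\left(x y \right)} \cos{\left(x y \right)} - C y^{2} \sin{\left(x y \right)} + 2 C y \cos{\left(x y \right)}
This must equal f(x, y) identically; expanded, f = 27 x^{2} \cos^{2}{\left(x y \right)} - 27 x y \cos{\left(x y \right)} + 18 x \cos{\left(y \right)} \cos{\left(x y \right)} + 27 x - 3 y^{2} \sin{\left(x y \right)} + 9 y \sin{\left(y \right)} \cos{\left(x y \right)} + 27 y \sin{\left(x y \right)} \cos{\left(x y \right)} + 6 y \cos{\left(x y \right)} - 9 \sin{\left(y \right)} - 27 \sin{\left(x y \right)} + 3 \cos^{2}{\left(y \right)} - 6.
Matching coefficients of the independent functions:
  [constant term]:  2 A = -6
  [x]:  3 A^{2} = 27
  [x^{2} \cos^{2}{\left(x y \right)}, y \sin{\left(x y \right)} \cos{\left(x y \right)}]:  3 C^{2} = 27
  [y \cos{\left(x y \right)}]:  2 C = 6
  [y^{2} \sin{\left(x y \right)}]:  - C = -3
  [x y \cos{\left(x y \right)}, \sin{\left(x y \right)}]:  3 A C = -27
  [x \cos{\left(y \right)} \cos{\left(x y \right)}]:  6 B C = 18
  [y \sin{\left(y \right)} \cos{\left(x y \right)}]:  3 B C = 9
  [\sin{\left(y \right)}]:  3 A B = -9
  [\cos^{2}{\left(y \right)}]:  3 B^{2} = 3
Solving: A = -3, B = 1, C = 3.
Check against the point condition:
  u(1, 0) = -3  ⟹  A = -3  ✓
Hence u(x, y) = - 3 x + \sin{\left(y \right)} + 3 \sin{\left(x y \right)}.

Answer: u(x, y) = - 3 x + \sin{\left(y \right)} + 3 \sin{\left(x y \right)}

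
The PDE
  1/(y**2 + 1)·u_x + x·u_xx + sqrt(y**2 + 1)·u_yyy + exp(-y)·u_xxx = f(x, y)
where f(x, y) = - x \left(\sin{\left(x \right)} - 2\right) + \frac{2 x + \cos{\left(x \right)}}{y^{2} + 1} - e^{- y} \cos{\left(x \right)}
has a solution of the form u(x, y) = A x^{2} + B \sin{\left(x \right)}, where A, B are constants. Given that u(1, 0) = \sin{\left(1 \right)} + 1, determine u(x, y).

Substitute the ansatz u = A x^{2} + B \sin{\left(x \right)} into the left-hand side.
Derivatives of the ansatz:
  u_x = 2 A x + B \cos{\left(x \right)}
  u_xx = 2 A - B \sin{\left(x \right)}
  u_yyy = 0
  u_xxx = - B \cos{\left(x \right)}
Term by term:
  1/(y**2 + 1)·u_x = \frac{2 A x}{y^{2} + 1} + \frac{B \cos{\left(x \right)}}{y^{2} + 1}
  x·u_xx = 2 A x - B x \sin{\left(x \right)}
  sqrt(y**2 + 1)·u_yyy = 0
  exp(-y)·u_xxx = - B e^{- y} \cos{\left(x \right)}
So the left-hand side equals
  2 A x + \frac{2 A x}{y^{2} + 1} - B x \sin{\left(x \right)} - B e^{- y} \cos{\left(x \right)} + \frac{B \cos{\left(x \right)}}{y^{2} + 1}
This must equal f(x, y) identically; expanded, f = - x \sin{\left(x \right)} + 2 x + \frac{2 x}{y^{2} + 1} - e^{- y} \cos{\left(x \right)} + \frac{\cos{\left(x \right)}}{y^{2} + 1}.
Matching coefficients of the independent functions:
  [x, \frac{x}{y^{2} + 1}]:  2 A = 2
  [x \sin{\left(x \right)}, e^{- y} \cos{\left(x \right)}]:  - B = -1
  [\frac{\cos{\left(x \right)}}{y^{2} + 1}]:  B = 1
Solving: A = 1, B = 1.
Check against the point condition:
  u(1, 0) = \sin{\left(1 \right)} + 1  ⟹  A + B \sin{\left(1 \right)} = \sin{\left(1 \right)} + 1  ✓
Hence u(x, y) = x^{2} + \sin{\left(x \right)}.

Answer: u(x, y) = x^{2} + \sin{\left(x \right)}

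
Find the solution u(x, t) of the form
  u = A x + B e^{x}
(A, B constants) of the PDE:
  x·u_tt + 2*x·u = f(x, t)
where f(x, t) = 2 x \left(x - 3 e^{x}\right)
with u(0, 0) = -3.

Answer: u(x, t) = x - 3 e^{x}

Derivation:
Substitute the ansatz u = A x + B e^{x} into the left-hand side.
Derivatives of the ansatz:
  u_tt = 0
Term by term:
  x·u_tt = 0
  2*x·u = 2 A x^{2} + 2 B x e^{x}
So the left-hand side equals
  2 A x^{2} + 2 B x e^{x}
This must equal f(x, t) identically; expanded, f = 2 x^{2} - 6 x e^{x}.
Matching coefficients of the independent functions:
  [x^{2}]:  2 A = 2
  [x e^{x}]:  2 B = -6
Solving: A = 1, B = -3.
Check against the point condition:
  u(0, 0) = -3  ⟹  B = -3  ✓
Hence u(x, t) = x - 3 e^{x}.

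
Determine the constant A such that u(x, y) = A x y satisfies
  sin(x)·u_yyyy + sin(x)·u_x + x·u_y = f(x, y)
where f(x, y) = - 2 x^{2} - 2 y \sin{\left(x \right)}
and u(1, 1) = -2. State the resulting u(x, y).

Substitute the ansatz u = A x y into the left-hand side.
Derivatives of the ansatz:
  u_yyyy = 0
  u_x = A y
  u_y = A x
Term by term:
  sin(x)·u_yyyy = 0
  sin(x)·u_x = A y \sin{\left(x \right)}
  x·u_y = A x^{2}
So the left-hand side equals
  A x^{2} + A y \sin{\left(x \right)}
This must equal f(x, y) = - 2 x^{2} - 2 y \sin{\left(x \right)} identically.
Matching coefficients of the independent functions:
  [x^{2}, y \sin{\left(x \right)}]:  A = -2
Solving: A = -2.
Check against the point condition:
  u(1, 1) = -2  ⟹  A = -2  ✓
Hence u(x, y) = - 2 x y.

Answer: u(x, y) = - 2 x y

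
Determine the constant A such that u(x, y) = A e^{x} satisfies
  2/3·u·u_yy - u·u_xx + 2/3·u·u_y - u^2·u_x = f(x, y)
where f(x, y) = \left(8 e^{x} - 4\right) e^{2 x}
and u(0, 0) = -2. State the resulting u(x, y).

Answer: u(x, y) = - 2 e^{x}

Derivation:
Substitute the ansatz u = A e^{x} into the left-hand side.
Derivatives of the ansatz:
  u_yy = 0
  u_xx = A e^{x}
  u_y = 0
  u_x = A e^{x}
Term by term:
  2/3·u·u_yy = 0
  -u·u_xx = - A^{2} e^{2 x}
  2/3·u·u_y = 0
  -u^2·u_x = - A^{3} e^{3 x}
So the left-hand side equals
  - A^{3} e^{3 x} - A^{2} e^{2 x}
This must equal f(x, y) = \left(8 e^{x} - 4\right) e^{2 x} identically.
Matching coefficients of the independent functions:
  [e^{2 x}]:  - A^{2} = -4
  [e^{3 x}]:  - A^{3} = 8
Solving: A = -2.
Check against the point condition:
  u(0, 0) = -2  ⟹  A = -2  ✓
Hence u(x, y) = - 2 e^{x}.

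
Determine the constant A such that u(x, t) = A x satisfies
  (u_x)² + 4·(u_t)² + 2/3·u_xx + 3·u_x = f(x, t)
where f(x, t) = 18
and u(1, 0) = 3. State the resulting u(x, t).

Substitute the ansatz u = A x into the left-hand side.
Derivatives of the ansatz:
  u_x = A
  u_t = 0
  u_xx = 0
Term by term:
  (u_x)² = A^{2}
  4·(u_t)² = 0
  2/3·u_xx = 0
  3·u_x = 3 A
So the left-hand side equals
  A^{2} + 3 A
This must equal f(x, t) = 18 identically.
Matching coefficients of the independent functions:
  [constant term]:  A^{2} + 3 A = 18
These equations allow (A) = (-6) or (3).
Impose the point condition(s):
  u(1, 0) = 3  ⟹  A = 3
Only A = 3 satisfies everything.
Hence u(x, t) = 3 x.

Answer: u(x, t) = 3 x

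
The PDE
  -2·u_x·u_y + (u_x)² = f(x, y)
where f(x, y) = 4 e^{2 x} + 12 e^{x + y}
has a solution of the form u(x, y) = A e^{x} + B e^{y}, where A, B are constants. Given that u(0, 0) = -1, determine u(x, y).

Answer: u(x, y) = 2 e^{x} - 3 e^{y}

Derivation:
Substitute the ansatz u = A e^{x} + B e^{y} into the left-hand side.
Derivatives of the ansatz:
  u_x = A e^{x}
  u_y = B e^{y}
Term by term:
  -2·u_x·u_y = - 2 A B e^{x} e^{y}
  (u_x)² = A^{2} e^{2 x}
So the left-hand side equals
  A^{2} e^{2 x} - 2 A B e^{x} e^{y}
This must equal f(x, y) identically; expanded, f = 4 e^{2 x} + 12 e^{x} e^{y}.
Matching coefficients of the independent functions:
  [e^{x} e^{y}]:  - 2 A B = 12
  [e^{2 x}]:  A^{2} = 4
These equations allow (A, B) = (-2, 3) or (2, -3).
Impose the point condition(s):
  u(0, 0) = -1  ⟹  A + B = -1
Only A = 2, B = -3 satisfies everything.
Hence u(x, y) = 2 e^{x} - 3 e^{y}.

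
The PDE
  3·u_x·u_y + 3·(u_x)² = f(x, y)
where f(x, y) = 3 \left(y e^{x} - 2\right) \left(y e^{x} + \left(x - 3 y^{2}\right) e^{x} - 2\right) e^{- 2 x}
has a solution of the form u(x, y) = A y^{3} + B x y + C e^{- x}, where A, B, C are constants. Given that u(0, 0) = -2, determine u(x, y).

Answer: u(x, y) = - x y + y^{3} - 2 e^{- x}

Derivation:
Substitute the ansatz u = A y^{3} + B x y + C e^{- x} into the left-hand side.
Derivatives of the ansatz:
  u_x = B y - C e^{- x}
  u_y = 3 A y^{2} + B x
Term by term:
  3·u_x·u_y = 9 A B y^{3} - 9 A C y^{2} e^{- x} + 3 B^{2} x y - 3 B C x e^{- x}
  3·(u_x)² = 3 B^{2} y^{2} - 6 B C y e^{- x} + 3 C^{2} e^{- 2 x}
So the left-hand side equals
  9 A B y^{3} - 9 A C y^{2} e^{- x} + 3 B^{2} x y + 3 B^{2} y^{2} - 3 B C x e^{- x} - 6 B C y e^{- x} + 3 C^{2} e^{- 2 x}
This must equal f(x, y) identically; expanded, f = 3 x y - 6 x e^{- x} - 9 y^{3} + 3 y^{2} + 18 y^{2} e^{- x} - 12 y e^{- x} + 12 e^{- 2 x}.
Matching coefficients of the independent functions:
  [y^{2}, x y]:  3 B^{2} = 3
  [y^{3}]:  9 A B = -9
  [x e^{- x}]:  - 3 B C = -6
  [y e^{- x}]:  - 6 B C = -12
  [y^{2} e^{- x}]:  - 9 A C = 18
  [e^{- 2 x}]:  3 C^{2} = 12
These equations allow (A, B, C) = (-1, 1, 2) or (1, -1, -2).
Impose the point condition(s):
  u(0, 0) = -2  ⟹  C = -2
Only A = 1, B = -1, C = -2 satisfies everything.
Hence u(x, y) = - x y + y^{3} - 2 e^{- x}.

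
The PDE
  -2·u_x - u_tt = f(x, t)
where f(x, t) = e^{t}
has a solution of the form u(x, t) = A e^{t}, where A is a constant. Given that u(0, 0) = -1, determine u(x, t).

Substitute the ansatz u = A e^{t} into the left-hand side.
Derivatives of the ansatz:
  u_x = 0
  u_tt = A e^{t}
Term by term:
  -2·u_x = 0
  -u_tt = - A e^{t}
So the left-hand side equals
  - A e^{t}
This must equal f(x, t) = e^{t} identically.
Matching coefficients of the independent functions:
  [e^{t}]:  - A = 1
Solving: A = -1.
Check against the point condition:
  u(0, 0) = -1  ⟹  A = -1  ✓
Hence u(x, t) = - e^{t}.

Answer: u(x, t) = - e^{t}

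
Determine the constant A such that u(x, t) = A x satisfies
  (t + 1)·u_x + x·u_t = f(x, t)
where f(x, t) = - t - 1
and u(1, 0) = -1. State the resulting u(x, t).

Substitute the ansatz u = A x into the left-hand side.
Derivatives of the ansatz:
  u_x = A
  u_t = 0
Term by term:
  (t + 1)·u_x = A t + A
  x·u_t = 0
So the left-hand side equals
  A t + A
This must equal f(x, t) = - t - 1 identically.
Matching coefficients of the independent functions:
  [constant term, t]:  A = -1
Solving: A = -1.
Check against the point condition:
  u(1, 0) = -1  ⟹  A = -1  ✓
Hence u(x, t) = - x.

Answer: u(x, t) = - x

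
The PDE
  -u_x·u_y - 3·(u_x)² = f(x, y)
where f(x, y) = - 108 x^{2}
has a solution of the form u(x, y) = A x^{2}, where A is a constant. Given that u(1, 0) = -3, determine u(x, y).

Substitute the ansatz u = A x^{2} into the left-hand side.
Derivatives of the ansatz:
  u_x = 2 A x
  u_y = 0
Term by term:
  -u_x·u_y = 0
  -3·(u_x)² = - 12 A^{2} x^{2}
So the left-hand side equals
  - 12 A^{2} x^{2}
This must equal f(x, y) = - 108 x^{2} identically.
Matching coefficients of the independent functions:
  [x^{2}]:  - 12 A^{2} = -108
These equations allow (A) = (-3) or (3).
Impose the point condition(s):
  u(1, 0) = -3  ⟹  A = -3
Only A = -3 satisfies everything.
Hence u(x, y) = - 3 x^{2}.

Answer: u(x, y) = - 3 x^{2}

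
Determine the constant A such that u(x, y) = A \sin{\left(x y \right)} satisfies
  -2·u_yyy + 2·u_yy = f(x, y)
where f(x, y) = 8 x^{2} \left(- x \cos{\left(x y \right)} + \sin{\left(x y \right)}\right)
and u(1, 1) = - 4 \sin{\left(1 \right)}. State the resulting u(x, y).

Substitute the ansatz u = A \sin{\left(x y \right)} into the left-hand side.
Derivatives of the ansatz:
  u_yyy = - A x^{3} \cos{\left(x y \right)}
  u_yy = - A x^{2} \sin{\left(x y \right)}
Term by term:
  -2·u_yyy = 2 A x^{3} \cos{\left(x y \right)}
  2·u_yy = - 2 A x^{2} \sin{\left(x y \right)}
So the left-hand side equals
  2 A x^{3} \cos{\left(x y \right)} - 2 A x^{2} \sin{\left(x y \right)}
This must equal f(x, y) identically; expanded, f = - 8 x^{3} \cos{\left(x y \right)} + 8 x^{2} \sin{\left(x y \right)}.
Matching coefficients of the independent functions:
  [x^{2} \sin{\left(x y \right)}]:  - 2 A = 8
  [x^{3} \cos{\left(x y \right)}]:  2 A = -8
Solving: A = -4.
Check against the point condition:
  u(1, 1) = - 4 \sin{\left(1 \right)}  ⟹  A \sin{\left(1 \right)} = - 4 \sin{\left(1 \right)}  ✓
Hence u(x, y) = - 4 \sin{\left(x y \right)}.

Answer: u(x, y) = - 4 \sin{\left(x y \right)}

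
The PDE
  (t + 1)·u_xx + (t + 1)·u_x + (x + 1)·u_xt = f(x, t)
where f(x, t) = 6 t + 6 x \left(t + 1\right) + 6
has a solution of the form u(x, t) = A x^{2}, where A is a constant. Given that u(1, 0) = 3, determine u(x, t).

Answer: u(x, t) = 3 x^{2}

Derivation:
Substitute the ansatz u = A x^{2} into the left-hand side.
Derivatives of the ansatz:
  u_xx = 2 A
  u_x = 2 A x
  u_xt = 0
Term by term:
  (t + 1)·u_xx = 2 A t + 2 A
  (t + 1)·u_x = 2 A t x + 2 A x
  (x + 1)·u_xt = 0
So the left-hand side equals
  2 A t x + 2 A t + 2 A x + 2 A
This must equal f(x, t) = 6 t + 6 x \left(t + 1\right) + 6 identically.
Matching coefficients of the independent functions:
  [constant term, t, x, t x]:  2 A = 6
Solving: A = 3.
Check against the point condition:
  u(1, 0) = 3  ⟹  A = 3  ✓
Hence u(x, t) = 3 x^{2}.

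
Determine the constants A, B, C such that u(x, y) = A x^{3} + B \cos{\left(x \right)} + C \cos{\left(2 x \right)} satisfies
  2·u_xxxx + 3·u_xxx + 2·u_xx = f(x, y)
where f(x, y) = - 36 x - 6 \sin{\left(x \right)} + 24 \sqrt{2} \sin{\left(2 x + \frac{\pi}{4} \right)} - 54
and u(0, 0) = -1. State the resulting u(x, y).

Answer: u(x, y) = - 3 x^{3} - 2 \cos{\left(x \right)} + \cos{\left(2 x \right)}

Derivation:
Substitute the ansatz u = A x^{3} + B \cos{\left(x \right)} + C \cos{\left(2 x \right)} into the left-hand side.
Derivatives of the ansatz:
  u_xxxx = B \cos{\left(x \right)} + 16 C \cos{\left(2 x \right)}
  u_xxx = 6 A + B \sin{\left(x \right)} + 8 C \sin{\left(2 x \right)}
  u_xx = 6 A x - B \cos{\left(x \right)} - 4 C \cos{\left(2 x \right)}
Term by term:
  2·u_xxxx = 2 B \cos{\left(x \right)} + 32 C \cos{\left(2 x \right)}
  3·u_xxx = 18 A + 3 B \sin{\left(x \right)} + 24 C \sin{\left(2 x \right)}
  2·u_xx = 12 A x - 2 B \cos{\left(x \right)} - 8 C \cos{\left(2 x \right)}
So the left-hand side equals
  12 A x + 18 A + 3 B \sin{\left(x \right)} + 24 C \sin{\left(2 x \right)} + 24 C \cos{\left(2 x \right)}
This must equal f(x, y) identically; expanded, f = - 36 x - 6 \sin{\left(x \right)} + 24 \sin{\left(2 x \right)} + 24 \cos{\left(2 x \right)} - 54.
Matching coefficients of the independent functions:
  [constant term]:  18 A = -54
  [x]:  12 A = -36
  [\sin{\left(x \right)}]:  3 B = -6
  [\sin{\left(2 x \right)}, \cos{\left(2 x \right)}]:  24 C = 24
Solving: A = -3, B = -2, C = 1.
Check against the point condition:
  u(0, 0) = -1  ⟹  B + C = -1  ✓
Hence u(x, y) = - 3 x^{3} - 2 \cos{\left(x \right)} + \cos{\left(2 x \right)}.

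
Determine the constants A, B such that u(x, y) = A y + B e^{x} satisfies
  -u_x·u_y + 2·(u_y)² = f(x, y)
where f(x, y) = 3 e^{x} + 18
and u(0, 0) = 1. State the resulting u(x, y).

Substitute the ansatz u = A y + B e^{x} into the left-hand side.
Derivatives of the ansatz:
  u_x = B e^{x}
  u_y = A
Term by term:
  -u_x·u_y = - A B e^{x}
  2·(u_y)² = 2 A^{2}
So the left-hand side equals
  2 A^{2} - A B e^{x}
This must equal f(x, y) = 3 e^{x} + 18 identically.
Matching coefficients of the independent functions:
  [constant term]:  2 A^{2} = 18
  [e^{x}]:  - A B = 3
These equations allow (A, B) = (-3, 1) or (3, -1).
Impose the point condition(s):
  u(0, 0) = 1  ⟹  B = 1
Only A = -3, B = 1 satisfies everything.
Hence u(x, y) = - 3 y + e^{x}.

Answer: u(x, y) = - 3 y + e^{x}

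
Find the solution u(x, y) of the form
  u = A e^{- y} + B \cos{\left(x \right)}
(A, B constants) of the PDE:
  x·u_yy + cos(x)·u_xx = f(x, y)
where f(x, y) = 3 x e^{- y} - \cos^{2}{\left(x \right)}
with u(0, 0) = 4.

Substitute the ansatz u = A e^{- y} + B \cos{\left(x \right)} into the left-hand side.
Derivatives of the ansatz:
  u_yy = A e^{- y}
  u_xx = - B \cos{\left(x \right)}
Term by term:
  x·u_yy = A x e^{- y}
  cos(x)·u_xx = - B \cos^{2}{\left(x \right)}
So the left-hand side equals
  A x e^{- y} - B \cos^{2}{\left(x \right)}
This must equal f(x, y) = 3 x e^{- y} - \cos^{2}{\left(x \right)} identically.
Matching coefficients of the independent functions:
  [x e^{- y}]:  A = 3
  [\cos^{2}{\left(x \right)}]:  - B = -1
Solving: A = 3, B = 1.
Check against the point condition:
  u(0, 0) = 4  ⟹  A + B = 4  ✓
Hence u(x, y) = \cos{\left(x \right)} + 3 e^{- y}.

Answer: u(x, y) = \cos{\left(x \right)} + 3 e^{- y}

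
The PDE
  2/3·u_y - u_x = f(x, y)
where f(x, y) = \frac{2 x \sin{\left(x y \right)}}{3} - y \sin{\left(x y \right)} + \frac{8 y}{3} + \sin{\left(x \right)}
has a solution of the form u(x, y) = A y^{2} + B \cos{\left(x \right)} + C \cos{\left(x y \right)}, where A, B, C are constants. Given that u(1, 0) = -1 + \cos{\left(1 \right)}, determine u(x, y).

Substitute the ansatz u = A y^{2} + B \cos{\left(x \right)} + C \cos{\left(x y \right)} into the left-hand side.
Derivatives of the ansatz:
  u_y = 2 A y - C x \sin{\left(x y \right)}
  u_x = - B \sin{\left(x \right)} - C y \sin{\left(x y \right)}
Term by term:
  2/3·u_y = \frac{4 A y}{3} - \frac{2 C x \sin{\left(x y \right)}}{3}
  -u_x = B \sin{\left(x \right)} + C y \sin{\left(x y \right)}
So the left-hand side equals
  \frac{4 A y}{3} + B \sin{\left(x \right)} - \frac{2 C x \sin{\left(x y \right)}}{3} + C y \sin{\left(x y \right)}
This must equal f(x, y) = \frac{2 x \sin{\left(x y \right)}}{3} - y \sin{\left(x y \right)} + \frac{8 y}{3} + \sin{\left(x \right)} identically.
Matching coefficients of the independent functions:
  [y]:  \frac{4 A}{3} = \frac{8}{3}
  [x \sin{\left(x y \right)}]:  - \frac{2 C}{3} = \frac{2}{3}
  [y \sin{\left(x y \right)}]:  C = -1
  [\sin{\left(x \right)}]:  B = 1
Solving: A = 2, B = 1, C = -1.
Check against the point condition:
  u(1, 0) = -1 + \cos{\left(1 \right)}  ⟹  B \cos{\left(1 \right)} + C = -1 + \cos{\left(1 \right)}  ✓
Hence u(x, y) = 2 y^{2} + \cos{\left(x \right)} - \cos{\left(x y \right)}.

Answer: u(x, y) = 2 y^{2} + \cos{\left(x \right)} - \cos{\left(x y \right)}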